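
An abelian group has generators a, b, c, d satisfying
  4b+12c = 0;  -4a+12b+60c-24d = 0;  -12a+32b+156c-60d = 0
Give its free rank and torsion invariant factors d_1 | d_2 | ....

Answer: M ≅ ℤ^1 ⊕ ℤ/4 ⊕ ℤ/4 ⊕ ℤ/12

Derivation:
rank_ℚ(R)=3; free=4−3=1
SNF(R) diag = [4, 4, 12] → torsion [4, 4, 12]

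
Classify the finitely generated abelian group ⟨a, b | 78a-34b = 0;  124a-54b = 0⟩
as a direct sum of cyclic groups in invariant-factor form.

Answer: M ≅ ℤ/2 ⊕ ℤ/2

Derivation:
rank_ℚ(R)=2; free=2−2=0
SNF(R) diag = [2, 2] → torsion [2, 2]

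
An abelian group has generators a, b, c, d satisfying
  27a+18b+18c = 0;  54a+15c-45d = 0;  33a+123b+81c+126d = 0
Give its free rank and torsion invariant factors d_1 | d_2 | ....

rank_ℚ(R)=3; free=4−3=1
SNF(R) diag = [3, 3, 9] → torsion [3, 3, 9]

Answer: M ≅ ℤ^1 ⊕ ℤ/3 ⊕ ℤ/3 ⊕ ℤ/9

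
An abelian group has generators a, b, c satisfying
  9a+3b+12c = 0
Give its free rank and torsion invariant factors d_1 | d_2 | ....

Answer: M ≅ ℤ^2 ⊕ ℤ/3

Derivation:
rank_ℚ(R)=1; free=3−1=2
SNF(R) diag = [3] → torsion [3]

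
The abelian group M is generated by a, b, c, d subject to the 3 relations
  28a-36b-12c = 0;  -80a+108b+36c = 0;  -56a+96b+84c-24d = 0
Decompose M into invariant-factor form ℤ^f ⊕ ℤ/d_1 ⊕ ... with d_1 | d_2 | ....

Answer: M ≅ ℤ^1 ⊕ ℤ/4 ⊕ ℤ/12 ⊕ ℤ/12

Derivation:
rank_ℚ(R)=3; free=4−3=1
SNF(R) diag = [4, 12, 12] → torsion [4, 12, 12]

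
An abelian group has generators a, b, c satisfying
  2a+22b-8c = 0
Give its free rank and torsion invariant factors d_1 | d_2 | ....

Answer: M ≅ ℤ^2 ⊕ ℤ/2

Derivation:
rank_ℚ(R)=1; free=3−1=2
SNF(R) diag = [2] → torsion [2]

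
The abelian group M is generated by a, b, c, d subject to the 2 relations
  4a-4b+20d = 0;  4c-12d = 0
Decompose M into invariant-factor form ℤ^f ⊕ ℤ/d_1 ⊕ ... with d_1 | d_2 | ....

rank_ℚ(R)=2; free=4−2=2
SNF(R) diag = [4, 4] → torsion [4, 4]

Answer: M ≅ ℤ^2 ⊕ ℤ/4 ⊕ ℤ/4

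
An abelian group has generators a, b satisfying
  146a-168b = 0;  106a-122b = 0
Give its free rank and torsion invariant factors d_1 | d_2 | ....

Answer: M ≅ ℤ/2 ⊕ ℤ/2

Derivation:
rank_ℚ(R)=2; free=2−2=0
SNF(R) diag = [2, 2] → torsion [2, 2]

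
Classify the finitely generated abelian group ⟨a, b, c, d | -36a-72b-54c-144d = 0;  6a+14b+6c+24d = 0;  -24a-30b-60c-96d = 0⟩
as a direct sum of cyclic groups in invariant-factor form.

rank_ℚ(R)=3; free=4−3=1
SNF(R) diag = [2, 6, 18] → torsion [2, 6, 18]

Answer: M ≅ ℤ^1 ⊕ ℤ/2 ⊕ ℤ/6 ⊕ ℤ/18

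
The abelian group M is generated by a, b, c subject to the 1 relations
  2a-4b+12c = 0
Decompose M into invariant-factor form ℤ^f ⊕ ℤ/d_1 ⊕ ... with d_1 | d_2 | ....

Answer: M ≅ ℤ^2 ⊕ ℤ/2

Derivation:
rank_ℚ(R)=1; free=3−1=2
SNF(R) diag = [2] → torsion [2]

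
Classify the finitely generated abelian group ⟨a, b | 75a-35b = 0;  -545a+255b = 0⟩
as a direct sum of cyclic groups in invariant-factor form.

rank_ℚ(R)=2; free=2−2=0
SNF(R) diag = [5, 10] → torsion [5, 10]

Answer: M ≅ ℤ/5 ⊕ ℤ/10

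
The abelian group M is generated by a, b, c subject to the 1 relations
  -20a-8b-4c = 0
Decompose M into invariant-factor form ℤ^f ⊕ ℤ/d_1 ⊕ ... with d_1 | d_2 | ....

Answer: M ≅ ℤ^2 ⊕ ℤ/4

Derivation:
rank_ℚ(R)=1; free=3−1=2
SNF(R) diag = [4] → torsion [4]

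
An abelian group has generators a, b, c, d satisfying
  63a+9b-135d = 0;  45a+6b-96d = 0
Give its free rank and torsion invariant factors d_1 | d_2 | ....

Answer: M ≅ ℤ^2 ⊕ ℤ/3 ⊕ ℤ/9

Derivation:
rank_ℚ(R)=2; free=4−2=2
SNF(R) diag = [3, 9] → torsion [3, 9]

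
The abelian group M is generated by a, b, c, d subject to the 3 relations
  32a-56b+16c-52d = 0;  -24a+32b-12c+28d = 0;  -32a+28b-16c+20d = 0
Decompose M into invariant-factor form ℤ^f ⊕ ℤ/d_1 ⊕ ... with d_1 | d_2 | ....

rank_ℚ(R)=3; free=4−3=1
SNF(R) diag = [4, 4, 12] → torsion [4, 4, 12]

Answer: M ≅ ℤ^1 ⊕ ℤ/4 ⊕ ℤ/4 ⊕ ℤ/12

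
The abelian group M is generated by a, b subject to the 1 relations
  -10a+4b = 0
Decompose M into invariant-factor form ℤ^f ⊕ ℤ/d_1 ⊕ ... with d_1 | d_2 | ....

rank_ℚ(R)=1; free=2−1=1
SNF(R) diag = [2] → torsion [2]

Answer: M ≅ ℤ^1 ⊕ ℤ/2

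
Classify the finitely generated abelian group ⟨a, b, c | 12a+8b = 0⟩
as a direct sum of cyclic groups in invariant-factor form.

rank_ℚ(R)=1; free=3−1=2
SNF(R) diag = [4] → torsion [4]

Answer: M ≅ ℤ^2 ⊕ ℤ/4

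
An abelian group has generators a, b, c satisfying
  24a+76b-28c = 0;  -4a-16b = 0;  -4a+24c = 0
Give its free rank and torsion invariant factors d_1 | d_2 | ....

Answer: M ≅ ℤ/4 ⊕ ℤ/4 ⊕ ℤ/8

Derivation:
rank_ℚ(R)=3; free=3−3=0
SNF(R) diag = [4, 4, 8] → torsion [4, 4, 8]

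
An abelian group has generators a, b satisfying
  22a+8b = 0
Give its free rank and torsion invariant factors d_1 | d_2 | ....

Answer: M ≅ ℤ^1 ⊕ ℤ/2

Derivation:
rank_ℚ(R)=1; free=2−1=1
SNF(R) diag = [2] → torsion [2]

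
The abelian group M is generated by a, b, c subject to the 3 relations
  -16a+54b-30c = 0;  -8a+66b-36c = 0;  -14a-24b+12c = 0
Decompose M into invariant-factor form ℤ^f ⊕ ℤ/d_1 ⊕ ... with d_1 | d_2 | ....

rank_ℚ(R)=3; free=3−3=0
SNF(R) diag = [2, 6, 6] → torsion [2, 6, 6]

Answer: M ≅ ℤ/2 ⊕ ℤ/6 ⊕ ℤ/6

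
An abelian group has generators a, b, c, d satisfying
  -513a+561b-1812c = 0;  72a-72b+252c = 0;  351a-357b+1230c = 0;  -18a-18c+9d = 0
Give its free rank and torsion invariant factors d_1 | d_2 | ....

rank_ℚ(R)=4; free=4−4=0
SNF(R) diag = [3, 9, 18, 36] → torsion [3, 9, 18, 36]

Answer: M ≅ ℤ/3 ⊕ ℤ/9 ⊕ ℤ/18 ⊕ ℤ/36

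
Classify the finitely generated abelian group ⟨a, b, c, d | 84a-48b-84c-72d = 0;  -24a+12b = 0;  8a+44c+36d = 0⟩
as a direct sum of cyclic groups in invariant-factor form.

Answer: M ≅ ℤ^1 ⊕ ℤ/4 ⊕ ℤ/12 ⊕ ℤ/36

Derivation:
rank_ℚ(R)=3; free=4−3=1
SNF(R) diag = [4, 12, 36] → torsion [4, 12, 36]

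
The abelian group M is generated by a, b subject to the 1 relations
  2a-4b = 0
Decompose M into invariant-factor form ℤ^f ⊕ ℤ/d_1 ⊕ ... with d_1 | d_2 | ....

Answer: M ≅ ℤ^1 ⊕ ℤ/2

Derivation:
rank_ℚ(R)=1; free=2−1=1
SNF(R) diag = [2] → torsion [2]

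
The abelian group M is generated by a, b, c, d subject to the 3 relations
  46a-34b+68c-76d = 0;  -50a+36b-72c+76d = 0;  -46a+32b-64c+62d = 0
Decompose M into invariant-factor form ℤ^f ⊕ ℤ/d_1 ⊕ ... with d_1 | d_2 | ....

rank_ℚ(R)=3; free=4−3=1
SNF(R) diag = [2, 2, 2] → torsion [2, 2, 2]

Answer: M ≅ ℤ^1 ⊕ ℤ/2 ⊕ ℤ/2 ⊕ ℤ/2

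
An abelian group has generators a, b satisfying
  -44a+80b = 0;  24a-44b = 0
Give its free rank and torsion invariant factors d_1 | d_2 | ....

Answer: M ≅ ℤ/4 ⊕ ℤ/4

Derivation:
rank_ℚ(R)=2; free=2−2=0
SNF(R) diag = [4, 4] → torsion [4, 4]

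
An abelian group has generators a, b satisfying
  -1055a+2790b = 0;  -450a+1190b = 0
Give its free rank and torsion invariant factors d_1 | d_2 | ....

Answer: M ≅ ℤ/5 ⊕ ℤ/10

Derivation:
rank_ℚ(R)=2; free=2−2=0
SNF(R) diag = [5, 10] → torsion [5, 10]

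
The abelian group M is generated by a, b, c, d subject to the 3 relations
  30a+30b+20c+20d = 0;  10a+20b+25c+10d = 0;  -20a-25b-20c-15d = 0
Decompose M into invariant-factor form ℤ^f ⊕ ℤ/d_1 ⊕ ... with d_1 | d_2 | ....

rank_ℚ(R)=3; free=4−3=1
SNF(R) diag = [5, 5, 10] → torsion [5, 5, 10]

Answer: M ≅ ℤ^1 ⊕ ℤ/5 ⊕ ℤ/5 ⊕ ℤ/10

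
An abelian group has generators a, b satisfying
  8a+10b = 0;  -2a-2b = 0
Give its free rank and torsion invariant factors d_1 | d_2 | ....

Answer: M ≅ ℤ/2 ⊕ ℤ/2

Derivation:
rank_ℚ(R)=2; free=2−2=0
SNF(R) diag = [2, 2] → torsion [2, 2]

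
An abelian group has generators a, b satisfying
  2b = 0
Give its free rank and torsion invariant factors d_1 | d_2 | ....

Answer: M ≅ ℤ^1 ⊕ ℤ/2

Derivation:
rank_ℚ(R)=1; free=2−1=1
SNF(R) diag = [2] → torsion [2]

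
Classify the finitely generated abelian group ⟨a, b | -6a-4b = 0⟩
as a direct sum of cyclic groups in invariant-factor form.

Answer: M ≅ ℤ^1 ⊕ ℤ/2

Derivation:
rank_ℚ(R)=1; free=2−1=1
SNF(R) diag = [2] → torsion [2]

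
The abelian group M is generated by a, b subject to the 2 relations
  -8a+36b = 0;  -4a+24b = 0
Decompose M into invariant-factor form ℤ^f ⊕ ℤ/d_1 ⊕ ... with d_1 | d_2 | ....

Answer: M ≅ ℤ/4 ⊕ ℤ/12

Derivation:
rank_ℚ(R)=2; free=2−2=0
SNF(R) diag = [4, 12] → torsion [4, 12]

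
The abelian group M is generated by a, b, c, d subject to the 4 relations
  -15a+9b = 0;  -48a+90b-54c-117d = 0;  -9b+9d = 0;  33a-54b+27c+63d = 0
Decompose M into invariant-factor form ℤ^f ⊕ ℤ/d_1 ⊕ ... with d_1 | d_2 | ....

rank_ℚ(R)=4; free=4−4=0
SNF(R) diag = [3, 9, 9, 27] → torsion [3, 9, 9, 27]

Answer: M ≅ ℤ/3 ⊕ ℤ/9 ⊕ ℤ/9 ⊕ ℤ/27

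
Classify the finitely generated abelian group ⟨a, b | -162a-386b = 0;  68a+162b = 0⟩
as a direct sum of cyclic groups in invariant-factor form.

rank_ℚ(R)=2; free=2−2=0
SNF(R) diag = [2, 2] → torsion [2, 2]

Answer: M ≅ ℤ/2 ⊕ ℤ/2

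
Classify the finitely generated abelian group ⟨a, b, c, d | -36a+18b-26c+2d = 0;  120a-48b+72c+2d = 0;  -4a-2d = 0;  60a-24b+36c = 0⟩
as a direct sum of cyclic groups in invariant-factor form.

Answer: M ≅ ℤ/2 ⊕ ℤ/2 ⊕ ℤ/4 ⊕ ℤ/12

Derivation:
rank_ℚ(R)=4; free=4−4=0
SNF(R) diag = [2, 2, 4, 12] → torsion [2, 2, 4, 12]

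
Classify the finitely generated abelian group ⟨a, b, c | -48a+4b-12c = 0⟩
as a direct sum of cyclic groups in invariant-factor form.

Answer: M ≅ ℤ^2 ⊕ ℤ/4

Derivation:
rank_ℚ(R)=1; free=3−1=2
SNF(R) diag = [4] → torsion [4]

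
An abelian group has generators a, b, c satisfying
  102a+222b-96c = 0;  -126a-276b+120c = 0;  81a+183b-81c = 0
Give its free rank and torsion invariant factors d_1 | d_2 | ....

rank_ℚ(R)=3; free=3−3=0
SNF(R) diag = [3, 6, 6] → torsion [3, 6, 6]

Answer: M ≅ ℤ/3 ⊕ ℤ/6 ⊕ ℤ/6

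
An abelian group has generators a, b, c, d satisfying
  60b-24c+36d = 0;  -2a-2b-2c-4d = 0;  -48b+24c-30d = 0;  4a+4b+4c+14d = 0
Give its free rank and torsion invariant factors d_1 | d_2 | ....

rank_ℚ(R)=4; free=4−4=0
SNF(R) diag = [2, 6, 12, 24] → torsion [2, 6, 12, 24]

Answer: M ≅ ℤ/2 ⊕ ℤ/6 ⊕ ℤ/12 ⊕ ℤ/24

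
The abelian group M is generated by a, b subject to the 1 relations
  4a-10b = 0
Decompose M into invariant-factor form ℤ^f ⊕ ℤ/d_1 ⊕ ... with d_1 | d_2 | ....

rank_ℚ(R)=1; free=2−1=1
SNF(R) diag = [2] → torsion [2]

Answer: M ≅ ℤ^1 ⊕ ℤ/2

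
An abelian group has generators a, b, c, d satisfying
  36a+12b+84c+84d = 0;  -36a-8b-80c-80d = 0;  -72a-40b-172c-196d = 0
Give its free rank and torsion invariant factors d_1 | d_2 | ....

Answer: M ≅ ℤ^1 ⊕ ℤ/4 ⊕ ℤ/12 ⊕ ℤ/36

Derivation:
rank_ℚ(R)=3; free=4−3=1
SNF(R) diag = [4, 12, 36] → torsion [4, 12, 36]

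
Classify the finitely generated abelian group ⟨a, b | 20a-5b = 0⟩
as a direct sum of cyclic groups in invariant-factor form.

Answer: M ≅ ℤ^1 ⊕ ℤ/5

Derivation:
rank_ℚ(R)=1; free=2−1=1
SNF(R) diag = [5] → torsion [5]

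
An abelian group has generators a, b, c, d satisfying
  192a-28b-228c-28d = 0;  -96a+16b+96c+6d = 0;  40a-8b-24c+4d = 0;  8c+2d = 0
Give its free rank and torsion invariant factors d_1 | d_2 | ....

Answer: M ≅ ℤ/2 ⊕ ℤ/4 ⊕ ℤ/8 ⊕ ℤ/8

Derivation:
rank_ℚ(R)=4; free=4−4=0
SNF(R) diag = [2, 4, 8, 8] → torsion [2, 4, 8, 8]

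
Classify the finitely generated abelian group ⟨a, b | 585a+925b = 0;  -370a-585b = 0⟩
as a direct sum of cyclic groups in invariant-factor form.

rank_ℚ(R)=2; free=2−2=0
SNF(R) diag = [5, 5] → torsion [5, 5]

Answer: M ≅ ℤ/5 ⊕ ℤ/5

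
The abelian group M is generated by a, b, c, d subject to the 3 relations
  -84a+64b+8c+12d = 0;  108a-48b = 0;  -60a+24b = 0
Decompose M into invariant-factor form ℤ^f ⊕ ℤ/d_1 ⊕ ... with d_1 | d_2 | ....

rank_ℚ(R)=3; free=4−3=1
SNF(R) diag = [4, 12, 24] → torsion [4, 12, 24]

Answer: M ≅ ℤ^1 ⊕ ℤ/4 ⊕ ℤ/12 ⊕ ℤ/24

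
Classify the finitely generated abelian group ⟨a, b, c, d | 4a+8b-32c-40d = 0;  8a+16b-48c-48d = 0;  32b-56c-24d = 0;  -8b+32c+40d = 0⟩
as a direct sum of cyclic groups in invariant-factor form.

rank_ℚ(R)=4; free=4−4=0
SNF(R) diag = [4, 8, 8, 16] → torsion [4, 8, 8, 16]

Answer: M ≅ ℤ/4 ⊕ ℤ/8 ⊕ ℤ/8 ⊕ ℤ/16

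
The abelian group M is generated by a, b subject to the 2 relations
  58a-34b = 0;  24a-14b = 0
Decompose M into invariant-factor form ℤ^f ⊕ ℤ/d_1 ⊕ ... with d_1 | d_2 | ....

Answer: M ≅ ℤ/2 ⊕ ℤ/2

Derivation:
rank_ℚ(R)=2; free=2−2=0
SNF(R) diag = [2, 2] → torsion [2, 2]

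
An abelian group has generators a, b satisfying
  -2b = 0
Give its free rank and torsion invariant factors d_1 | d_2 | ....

Answer: M ≅ ℤ^1 ⊕ ℤ/2

Derivation:
rank_ℚ(R)=1; free=2−1=1
SNF(R) diag = [2] → torsion [2]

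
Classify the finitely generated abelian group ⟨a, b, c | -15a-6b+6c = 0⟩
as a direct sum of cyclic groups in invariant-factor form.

Answer: M ≅ ℤ^2 ⊕ ℤ/3

Derivation:
rank_ℚ(R)=1; free=3−1=2
SNF(R) diag = [3] → torsion [3]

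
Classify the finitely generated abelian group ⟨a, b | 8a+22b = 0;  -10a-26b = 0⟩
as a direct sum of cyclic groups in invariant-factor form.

Answer: M ≅ ℤ/2 ⊕ ℤ/6

Derivation:
rank_ℚ(R)=2; free=2−2=0
SNF(R) diag = [2, 6] → torsion [2, 6]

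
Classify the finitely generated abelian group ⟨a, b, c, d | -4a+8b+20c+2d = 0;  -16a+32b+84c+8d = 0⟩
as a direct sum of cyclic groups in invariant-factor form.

Answer: M ≅ ℤ^2 ⊕ ℤ/2 ⊕ ℤ/4

Derivation:
rank_ℚ(R)=2; free=4−2=2
SNF(R) diag = [2, 4] → torsion [2, 4]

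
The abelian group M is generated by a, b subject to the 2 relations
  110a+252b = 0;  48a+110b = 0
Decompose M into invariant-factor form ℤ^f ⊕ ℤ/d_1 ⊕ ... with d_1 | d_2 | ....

rank_ℚ(R)=2; free=2−2=0
SNF(R) diag = [2, 2] → torsion [2, 2]

Answer: M ≅ ℤ/2 ⊕ ℤ/2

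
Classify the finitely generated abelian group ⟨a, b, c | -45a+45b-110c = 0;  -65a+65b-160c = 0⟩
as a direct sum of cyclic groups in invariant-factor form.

rank_ℚ(R)=2; free=3−2=1
SNF(R) diag = [5, 10] → torsion [5, 10]

Answer: M ≅ ℤ^1 ⊕ ℤ/5 ⊕ ℤ/10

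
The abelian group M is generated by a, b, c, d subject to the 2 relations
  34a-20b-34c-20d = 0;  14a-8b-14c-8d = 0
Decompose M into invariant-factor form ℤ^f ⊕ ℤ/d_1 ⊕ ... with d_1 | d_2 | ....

Answer: M ≅ ℤ^2 ⊕ ℤ/2 ⊕ ℤ/4

Derivation:
rank_ℚ(R)=2; free=4−2=2
SNF(R) diag = [2, 4] → torsion [2, 4]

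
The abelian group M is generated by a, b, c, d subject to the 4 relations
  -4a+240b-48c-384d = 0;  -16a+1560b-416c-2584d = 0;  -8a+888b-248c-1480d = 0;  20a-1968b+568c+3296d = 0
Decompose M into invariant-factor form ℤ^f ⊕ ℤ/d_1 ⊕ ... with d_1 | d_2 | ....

rank_ℚ(R)=4; free=4−4=0
SNF(R) diag = [4, 8, 24, 48] → torsion [4, 8, 24, 48]

Answer: M ≅ ℤ/4 ⊕ ℤ/8 ⊕ ℤ/24 ⊕ ℤ/48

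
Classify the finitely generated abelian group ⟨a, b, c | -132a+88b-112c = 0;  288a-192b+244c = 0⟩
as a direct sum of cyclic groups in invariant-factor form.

rank_ℚ(R)=2; free=3−2=1
SNF(R) diag = [4, 4] → torsion [4, 4]

Answer: M ≅ ℤ^1 ⊕ ℤ/4 ⊕ ℤ/4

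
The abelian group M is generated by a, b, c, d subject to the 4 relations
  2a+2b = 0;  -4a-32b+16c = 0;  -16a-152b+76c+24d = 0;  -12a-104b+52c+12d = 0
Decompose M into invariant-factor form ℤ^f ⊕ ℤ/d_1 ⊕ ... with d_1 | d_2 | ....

rank_ℚ(R)=4; free=4−4=0
SNF(R) diag = [2, 4, 4, 12] → torsion [2, 4, 4, 12]

Answer: M ≅ ℤ/2 ⊕ ℤ/4 ⊕ ℤ/4 ⊕ ℤ/12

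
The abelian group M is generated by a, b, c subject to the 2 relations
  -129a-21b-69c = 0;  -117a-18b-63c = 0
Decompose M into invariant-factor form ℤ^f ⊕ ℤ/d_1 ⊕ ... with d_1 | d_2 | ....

Answer: M ≅ ℤ^1 ⊕ ℤ/3 ⊕ ℤ/9

Derivation:
rank_ℚ(R)=2; free=3−2=1
SNF(R) diag = [3, 9] → torsion [3, 9]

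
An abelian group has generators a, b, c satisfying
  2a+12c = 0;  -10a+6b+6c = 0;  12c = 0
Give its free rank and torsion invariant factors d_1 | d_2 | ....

rank_ℚ(R)=3; free=3−3=0
SNF(R) diag = [2, 6, 12] → torsion [2, 6, 12]

Answer: M ≅ ℤ/2 ⊕ ℤ/6 ⊕ ℤ/12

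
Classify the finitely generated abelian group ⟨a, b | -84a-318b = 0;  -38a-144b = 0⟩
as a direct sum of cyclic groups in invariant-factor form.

Answer: M ≅ ℤ/2 ⊕ ℤ/6

Derivation:
rank_ℚ(R)=2; free=2−2=0
SNF(R) diag = [2, 6] → torsion [2, 6]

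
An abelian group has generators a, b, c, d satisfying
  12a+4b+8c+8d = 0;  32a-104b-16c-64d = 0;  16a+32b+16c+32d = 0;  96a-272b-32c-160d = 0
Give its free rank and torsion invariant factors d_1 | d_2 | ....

rank_ℚ(R)=4; free=4−4=0
SNF(R) diag = [4, 8, 16, 32] → torsion [4, 8, 16, 32]

Answer: M ≅ ℤ/4 ⊕ ℤ/8 ⊕ ℤ/16 ⊕ ℤ/32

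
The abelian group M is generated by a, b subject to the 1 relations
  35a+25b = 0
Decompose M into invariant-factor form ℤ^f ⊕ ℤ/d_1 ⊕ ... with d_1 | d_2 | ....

Answer: M ≅ ℤ^1 ⊕ ℤ/5

Derivation:
rank_ℚ(R)=1; free=2−1=1
SNF(R) diag = [5] → torsion [5]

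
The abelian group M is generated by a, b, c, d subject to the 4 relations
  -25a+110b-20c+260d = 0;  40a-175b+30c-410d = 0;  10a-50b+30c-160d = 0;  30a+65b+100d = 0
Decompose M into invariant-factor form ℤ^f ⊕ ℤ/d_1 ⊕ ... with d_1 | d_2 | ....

Answer: M ≅ ℤ/5 ⊕ ℤ/5 ⊕ ℤ/10 ⊕ ℤ/30

Derivation:
rank_ℚ(R)=4; free=4−4=0
SNF(R) diag = [5, 5, 10, 30] → torsion [5, 5, 10, 30]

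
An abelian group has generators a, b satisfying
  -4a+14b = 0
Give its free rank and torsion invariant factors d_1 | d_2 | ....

Answer: M ≅ ℤ^1 ⊕ ℤ/2

Derivation:
rank_ℚ(R)=1; free=2−1=1
SNF(R) diag = [2] → torsion [2]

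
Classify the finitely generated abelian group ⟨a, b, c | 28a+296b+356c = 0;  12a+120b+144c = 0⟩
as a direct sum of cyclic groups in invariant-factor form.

Answer: M ≅ ℤ^1 ⊕ ℤ/4 ⊕ ℤ/12

Derivation:
rank_ℚ(R)=2; free=3−2=1
SNF(R) diag = [4, 12] → torsion [4, 12]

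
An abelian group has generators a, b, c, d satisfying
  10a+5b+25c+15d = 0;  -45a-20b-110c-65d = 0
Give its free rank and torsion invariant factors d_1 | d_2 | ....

rank_ℚ(R)=2; free=4−2=2
SNF(R) diag = [5, 5] → torsion [5, 5]

Answer: M ≅ ℤ^2 ⊕ ℤ/5 ⊕ ℤ/5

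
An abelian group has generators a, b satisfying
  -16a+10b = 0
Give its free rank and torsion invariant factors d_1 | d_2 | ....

rank_ℚ(R)=1; free=2−1=1
SNF(R) diag = [2] → torsion [2]

Answer: M ≅ ℤ^1 ⊕ ℤ/2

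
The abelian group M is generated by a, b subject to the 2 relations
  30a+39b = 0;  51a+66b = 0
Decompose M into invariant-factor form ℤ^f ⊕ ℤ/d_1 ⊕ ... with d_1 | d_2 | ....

Answer: M ≅ ℤ/3 ⊕ ℤ/3

Derivation:
rank_ℚ(R)=2; free=2−2=0
SNF(R) diag = [3, 3] → torsion [3, 3]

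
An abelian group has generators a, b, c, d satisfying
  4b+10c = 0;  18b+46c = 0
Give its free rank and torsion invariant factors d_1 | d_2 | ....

Answer: M ≅ ℤ^2 ⊕ ℤ/2 ⊕ ℤ/2

Derivation:
rank_ℚ(R)=2; free=4−2=2
SNF(R) diag = [2, 2] → torsion [2, 2]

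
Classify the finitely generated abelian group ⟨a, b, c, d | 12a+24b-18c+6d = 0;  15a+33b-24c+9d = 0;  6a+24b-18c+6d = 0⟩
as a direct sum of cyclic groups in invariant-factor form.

Answer: M ≅ ℤ^1 ⊕ ℤ/3 ⊕ ℤ/6 ⊕ ℤ/6

Derivation:
rank_ℚ(R)=3; free=4−3=1
SNF(R) diag = [3, 6, 6] → torsion [3, 6, 6]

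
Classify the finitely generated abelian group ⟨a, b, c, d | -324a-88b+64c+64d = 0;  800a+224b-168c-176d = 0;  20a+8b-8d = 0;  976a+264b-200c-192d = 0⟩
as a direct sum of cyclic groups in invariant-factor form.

Answer: M ≅ ℤ/4 ⊕ ℤ/8 ⊕ ℤ/24 ⊕ ℤ/24

Derivation:
rank_ℚ(R)=4; free=4−4=0
SNF(R) diag = [4, 8, 24, 24] → torsion [4, 8, 24, 24]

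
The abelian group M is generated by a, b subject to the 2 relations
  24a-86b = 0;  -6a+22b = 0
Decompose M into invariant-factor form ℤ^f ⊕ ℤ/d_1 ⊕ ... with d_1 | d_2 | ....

Answer: M ≅ ℤ/2 ⊕ ℤ/6

Derivation:
rank_ℚ(R)=2; free=2−2=0
SNF(R) diag = [2, 6] → torsion [2, 6]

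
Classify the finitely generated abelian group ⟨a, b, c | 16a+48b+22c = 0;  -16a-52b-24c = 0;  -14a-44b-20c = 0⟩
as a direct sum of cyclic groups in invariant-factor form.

rank_ℚ(R)=3; free=3−3=0
SNF(R) diag = [2, 2, 4] → torsion [2, 2, 4]

Answer: M ≅ ℤ/2 ⊕ ℤ/2 ⊕ ℤ/4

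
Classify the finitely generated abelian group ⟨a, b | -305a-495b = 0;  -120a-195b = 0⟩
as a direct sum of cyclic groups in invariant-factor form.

Answer: M ≅ ℤ/5 ⊕ ℤ/15

Derivation:
rank_ℚ(R)=2; free=2−2=0
SNF(R) diag = [5, 15] → torsion [5, 15]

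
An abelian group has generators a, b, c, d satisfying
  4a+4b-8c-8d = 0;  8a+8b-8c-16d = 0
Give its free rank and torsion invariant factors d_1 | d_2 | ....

Answer: M ≅ ℤ^2 ⊕ ℤ/4 ⊕ ℤ/8

Derivation:
rank_ℚ(R)=2; free=4−2=2
SNF(R) diag = [4, 8] → torsion [4, 8]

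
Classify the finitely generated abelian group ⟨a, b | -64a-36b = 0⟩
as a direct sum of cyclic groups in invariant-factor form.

Answer: M ≅ ℤ^1 ⊕ ℤ/4

Derivation:
rank_ℚ(R)=1; free=2−1=1
SNF(R) diag = [4] → torsion [4]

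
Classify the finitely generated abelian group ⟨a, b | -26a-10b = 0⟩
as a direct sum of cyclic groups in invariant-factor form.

Answer: M ≅ ℤ^1 ⊕ ℤ/2

Derivation:
rank_ℚ(R)=1; free=2−1=1
SNF(R) diag = [2] → torsion [2]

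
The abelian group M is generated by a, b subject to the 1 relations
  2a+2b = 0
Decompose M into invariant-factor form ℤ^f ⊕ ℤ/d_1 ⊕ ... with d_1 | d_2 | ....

rank_ℚ(R)=1; free=2−1=1
SNF(R) diag = [2] → torsion [2]

Answer: M ≅ ℤ^1 ⊕ ℤ/2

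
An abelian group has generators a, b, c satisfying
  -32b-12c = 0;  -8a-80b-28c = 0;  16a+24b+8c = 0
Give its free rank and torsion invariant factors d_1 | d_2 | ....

Answer: M ≅ ℤ/4 ⊕ ℤ/8 ⊕ ℤ/24

Derivation:
rank_ℚ(R)=3; free=3−3=0
SNF(R) diag = [4, 8, 24] → torsion [4, 8, 24]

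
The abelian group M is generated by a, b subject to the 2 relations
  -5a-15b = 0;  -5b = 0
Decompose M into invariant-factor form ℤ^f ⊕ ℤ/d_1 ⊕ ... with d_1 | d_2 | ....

rank_ℚ(R)=2; free=2−2=0
SNF(R) diag = [5, 5] → torsion [5, 5]

Answer: M ≅ ℤ/5 ⊕ ℤ/5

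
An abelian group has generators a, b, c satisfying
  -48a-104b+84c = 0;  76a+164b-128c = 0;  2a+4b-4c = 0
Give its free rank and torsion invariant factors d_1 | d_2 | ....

Answer: M ≅ ℤ/2 ⊕ ℤ/4 ⊕ ℤ/12

Derivation:
rank_ℚ(R)=3; free=3−3=0
SNF(R) diag = [2, 4, 12] → torsion [2, 4, 12]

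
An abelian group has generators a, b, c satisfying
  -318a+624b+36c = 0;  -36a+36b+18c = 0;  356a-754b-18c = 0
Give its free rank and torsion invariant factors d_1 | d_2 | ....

Answer: M ≅ ℤ/2 ⊕ ℤ/6 ⊕ ℤ/18

Derivation:
rank_ℚ(R)=3; free=3−3=0
SNF(R) diag = [2, 6, 18] → torsion [2, 6, 18]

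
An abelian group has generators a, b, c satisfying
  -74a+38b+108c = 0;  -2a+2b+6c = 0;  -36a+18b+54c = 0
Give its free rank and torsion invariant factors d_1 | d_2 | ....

rank_ℚ(R)=3; free=3−3=0
SNF(R) diag = [2, 6, 18] → torsion [2, 6, 18]

Answer: M ≅ ℤ/2 ⊕ ℤ/6 ⊕ ℤ/18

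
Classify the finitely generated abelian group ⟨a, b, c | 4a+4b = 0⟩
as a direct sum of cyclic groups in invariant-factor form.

rank_ℚ(R)=1; free=3−1=2
SNF(R) diag = [4] → torsion [4]

Answer: M ≅ ℤ^2 ⊕ ℤ/4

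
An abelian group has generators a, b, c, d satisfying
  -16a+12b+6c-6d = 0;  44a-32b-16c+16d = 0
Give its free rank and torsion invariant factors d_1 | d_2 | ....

Answer: M ≅ ℤ^2 ⊕ ℤ/2 ⊕ ℤ/4

Derivation:
rank_ℚ(R)=2; free=4−2=2
SNF(R) diag = [2, 4] → torsion [2, 4]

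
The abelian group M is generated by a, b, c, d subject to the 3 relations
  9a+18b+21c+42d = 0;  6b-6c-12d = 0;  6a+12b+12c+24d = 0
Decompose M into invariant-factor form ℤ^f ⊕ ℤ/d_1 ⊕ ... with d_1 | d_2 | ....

Answer: M ≅ ℤ^1 ⊕ ℤ/3 ⊕ ℤ/6 ⊕ ℤ/6

Derivation:
rank_ℚ(R)=3; free=4−3=1
SNF(R) diag = [3, 6, 6] → torsion [3, 6, 6]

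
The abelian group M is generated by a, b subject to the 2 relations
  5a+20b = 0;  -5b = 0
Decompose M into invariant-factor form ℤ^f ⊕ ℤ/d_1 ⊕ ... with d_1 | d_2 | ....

Answer: M ≅ ℤ/5 ⊕ ℤ/5

Derivation:
rank_ℚ(R)=2; free=2−2=0
SNF(R) diag = [5, 5] → torsion [5, 5]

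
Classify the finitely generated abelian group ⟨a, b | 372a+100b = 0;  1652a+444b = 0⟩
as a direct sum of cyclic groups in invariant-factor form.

Answer: M ≅ ℤ/4 ⊕ ℤ/8

Derivation:
rank_ℚ(R)=2; free=2−2=0
SNF(R) diag = [4, 8] → torsion [4, 8]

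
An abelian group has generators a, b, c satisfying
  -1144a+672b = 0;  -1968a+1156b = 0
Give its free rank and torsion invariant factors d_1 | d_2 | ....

Answer: M ≅ ℤ^1 ⊕ ℤ/4 ⊕ ℤ/8

Derivation:
rank_ℚ(R)=2; free=3−2=1
SNF(R) diag = [4, 8] → torsion [4, 8]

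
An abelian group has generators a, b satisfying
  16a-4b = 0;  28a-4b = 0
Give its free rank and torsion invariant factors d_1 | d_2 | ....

rank_ℚ(R)=2; free=2−2=0
SNF(R) diag = [4, 12] → torsion [4, 12]

Answer: M ≅ ℤ/4 ⊕ ℤ/12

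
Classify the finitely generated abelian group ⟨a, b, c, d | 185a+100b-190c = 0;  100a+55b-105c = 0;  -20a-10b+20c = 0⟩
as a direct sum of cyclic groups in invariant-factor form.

Answer: M ≅ ℤ^1 ⊕ ℤ/5 ⊕ ℤ/5 ⊕ ℤ/10

Derivation:
rank_ℚ(R)=3; free=4−3=1
SNF(R) diag = [5, 5, 10] → torsion [5, 5, 10]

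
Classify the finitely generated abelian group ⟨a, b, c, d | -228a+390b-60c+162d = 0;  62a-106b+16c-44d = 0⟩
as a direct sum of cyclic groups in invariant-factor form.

Answer: M ≅ ℤ^2 ⊕ ℤ/2 ⊕ ℤ/6

Derivation:
rank_ℚ(R)=2; free=4−2=2
SNF(R) diag = [2, 6] → torsion [2, 6]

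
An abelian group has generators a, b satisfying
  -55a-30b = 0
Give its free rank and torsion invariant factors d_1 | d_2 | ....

rank_ℚ(R)=1; free=2−1=1
SNF(R) diag = [5] → torsion [5]

Answer: M ≅ ℤ^1 ⊕ ℤ/5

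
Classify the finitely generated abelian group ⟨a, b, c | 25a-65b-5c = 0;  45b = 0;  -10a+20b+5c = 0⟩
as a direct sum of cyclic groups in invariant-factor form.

Answer: M ≅ ℤ/5 ⊕ ℤ/15 ⊕ ℤ/45

Derivation:
rank_ℚ(R)=3; free=3−3=0
SNF(R) diag = [5, 15, 45] → torsion [5, 15, 45]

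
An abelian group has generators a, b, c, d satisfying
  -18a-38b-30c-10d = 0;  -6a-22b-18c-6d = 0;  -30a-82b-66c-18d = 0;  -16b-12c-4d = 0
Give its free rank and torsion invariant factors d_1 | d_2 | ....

rank_ℚ(R)=4; free=4−4=0
SNF(R) diag = [2, 4, 12, 12] → torsion [2, 4, 12, 12]

Answer: M ≅ ℤ/2 ⊕ ℤ/4 ⊕ ℤ/12 ⊕ ℤ/12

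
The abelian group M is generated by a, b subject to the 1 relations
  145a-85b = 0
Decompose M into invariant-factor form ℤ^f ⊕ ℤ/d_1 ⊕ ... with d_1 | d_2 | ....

Answer: M ≅ ℤ^1 ⊕ ℤ/5

Derivation:
rank_ℚ(R)=1; free=2−1=1
SNF(R) diag = [5] → torsion [5]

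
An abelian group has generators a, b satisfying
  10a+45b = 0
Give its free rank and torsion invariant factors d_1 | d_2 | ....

rank_ℚ(R)=1; free=2−1=1
SNF(R) diag = [5] → torsion [5]

Answer: M ≅ ℤ^1 ⊕ ℤ/5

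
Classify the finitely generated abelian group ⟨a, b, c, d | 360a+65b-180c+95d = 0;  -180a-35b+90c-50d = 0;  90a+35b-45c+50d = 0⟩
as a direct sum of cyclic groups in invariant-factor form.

Answer: M ≅ ℤ^1 ⊕ ℤ/5 ⊕ ℤ/15 ⊕ ℤ/45

Derivation:
rank_ℚ(R)=3; free=4−3=1
SNF(R) diag = [5, 15, 45] → torsion [5, 15, 45]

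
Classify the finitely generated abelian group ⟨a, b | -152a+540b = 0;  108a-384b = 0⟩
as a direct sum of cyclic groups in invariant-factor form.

Answer: M ≅ ℤ/4 ⊕ ℤ/12

Derivation:
rank_ℚ(R)=2; free=2−2=0
SNF(R) diag = [4, 12] → torsion [4, 12]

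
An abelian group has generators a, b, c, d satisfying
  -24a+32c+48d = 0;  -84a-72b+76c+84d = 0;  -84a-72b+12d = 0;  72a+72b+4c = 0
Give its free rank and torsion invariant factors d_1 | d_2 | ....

Answer: M ≅ ℤ/4 ⊕ ℤ/12 ⊕ ℤ/24 ⊕ ℤ/72

Derivation:
rank_ℚ(R)=4; free=4−4=0
SNF(R) diag = [4, 12, 24, 72] → torsion [4, 12, 24, 72]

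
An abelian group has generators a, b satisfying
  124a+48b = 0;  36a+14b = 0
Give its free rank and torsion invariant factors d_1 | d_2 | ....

rank_ℚ(R)=2; free=2−2=0
SNF(R) diag = [2, 4] → torsion [2, 4]

Answer: M ≅ ℤ/2 ⊕ ℤ/4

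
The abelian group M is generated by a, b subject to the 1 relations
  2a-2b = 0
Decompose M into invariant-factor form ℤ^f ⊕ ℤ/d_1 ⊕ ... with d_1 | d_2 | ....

Answer: M ≅ ℤ^1 ⊕ ℤ/2

Derivation:
rank_ℚ(R)=1; free=2−1=1
SNF(R) diag = [2] → torsion [2]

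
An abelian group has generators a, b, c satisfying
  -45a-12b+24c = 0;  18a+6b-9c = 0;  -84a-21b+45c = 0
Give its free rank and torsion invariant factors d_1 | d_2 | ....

Answer: M ≅ ℤ/3 ⊕ ℤ/3 ⊕ ℤ/3

Derivation:
rank_ℚ(R)=3; free=3−3=0
SNF(R) diag = [3, 3, 3] → torsion [3, 3, 3]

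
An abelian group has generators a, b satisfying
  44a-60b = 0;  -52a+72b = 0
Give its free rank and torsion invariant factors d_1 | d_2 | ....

Answer: M ≅ ℤ/4 ⊕ ℤ/12

Derivation:
rank_ℚ(R)=2; free=2−2=0
SNF(R) diag = [4, 12] → torsion [4, 12]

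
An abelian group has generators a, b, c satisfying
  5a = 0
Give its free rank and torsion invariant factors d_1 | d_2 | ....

rank_ℚ(R)=1; free=3−1=2
SNF(R) diag = [5] → torsion [5]

Answer: M ≅ ℤ^2 ⊕ ℤ/5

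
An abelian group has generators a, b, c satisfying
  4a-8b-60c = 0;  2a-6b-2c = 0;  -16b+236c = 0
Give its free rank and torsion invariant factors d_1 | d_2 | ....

rank_ℚ(R)=3; free=3−3=0
SNF(R) diag = [2, 4, 12] → torsion [2, 4, 12]

Answer: M ≅ ℤ/2 ⊕ ℤ/4 ⊕ ℤ/12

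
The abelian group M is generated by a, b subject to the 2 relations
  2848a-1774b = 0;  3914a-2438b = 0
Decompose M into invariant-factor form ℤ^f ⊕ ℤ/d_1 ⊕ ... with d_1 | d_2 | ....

rank_ℚ(R)=2; free=2−2=0
SNF(R) diag = [2, 6] → torsion [2, 6]

Answer: M ≅ ℤ/2 ⊕ ℤ/6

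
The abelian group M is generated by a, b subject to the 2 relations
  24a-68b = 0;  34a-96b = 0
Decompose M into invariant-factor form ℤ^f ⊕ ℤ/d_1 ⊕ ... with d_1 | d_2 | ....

rank_ℚ(R)=2; free=2−2=0
SNF(R) diag = [2, 4] → torsion [2, 4]

Answer: M ≅ ℤ/2 ⊕ ℤ/4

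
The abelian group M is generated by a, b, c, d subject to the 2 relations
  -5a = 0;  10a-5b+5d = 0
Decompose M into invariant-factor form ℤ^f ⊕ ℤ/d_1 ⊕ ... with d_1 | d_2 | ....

Answer: M ≅ ℤ^2 ⊕ ℤ/5 ⊕ ℤ/5

Derivation:
rank_ℚ(R)=2; free=4−2=2
SNF(R) diag = [5, 5] → torsion [5, 5]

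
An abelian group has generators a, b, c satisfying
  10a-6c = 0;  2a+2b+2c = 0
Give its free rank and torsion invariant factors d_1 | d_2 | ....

Answer: M ≅ ℤ^1 ⊕ ℤ/2 ⊕ ℤ/2

Derivation:
rank_ℚ(R)=2; free=3−2=1
SNF(R) diag = [2, 2] → torsion [2, 2]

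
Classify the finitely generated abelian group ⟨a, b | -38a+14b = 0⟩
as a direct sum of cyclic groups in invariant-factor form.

rank_ℚ(R)=1; free=2−1=1
SNF(R) diag = [2] → torsion [2]

Answer: M ≅ ℤ^1 ⊕ ℤ/2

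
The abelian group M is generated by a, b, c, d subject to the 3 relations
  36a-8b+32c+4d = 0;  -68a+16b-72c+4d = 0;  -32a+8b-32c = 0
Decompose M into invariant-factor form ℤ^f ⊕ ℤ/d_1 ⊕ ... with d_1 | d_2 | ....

rank_ℚ(R)=3; free=4−3=1
SNF(R) diag = [4, 8, 8] → torsion [4, 8, 8]

Answer: M ≅ ℤ^1 ⊕ ℤ/4 ⊕ ℤ/8 ⊕ ℤ/8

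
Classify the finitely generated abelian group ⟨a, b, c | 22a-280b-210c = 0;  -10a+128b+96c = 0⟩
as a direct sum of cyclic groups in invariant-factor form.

Answer: M ≅ ℤ^1 ⊕ ℤ/2 ⊕ ℤ/2

Derivation:
rank_ℚ(R)=2; free=3−2=1
SNF(R) diag = [2, 2] → torsion [2, 2]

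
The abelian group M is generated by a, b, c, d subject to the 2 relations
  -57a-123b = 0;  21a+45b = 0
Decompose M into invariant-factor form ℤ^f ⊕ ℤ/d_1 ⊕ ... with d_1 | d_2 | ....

rank_ℚ(R)=2; free=4−2=2
SNF(R) diag = [3, 6] → torsion [3, 6]

Answer: M ≅ ℤ^2 ⊕ ℤ/3 ⊕ ℤ/6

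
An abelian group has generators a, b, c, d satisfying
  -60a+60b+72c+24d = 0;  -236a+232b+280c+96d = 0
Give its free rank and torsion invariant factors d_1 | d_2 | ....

rank_ℚ(R)=2; free=4−2=2
SNF(R) diag = [4, 12] → torsion [4, 12]

Answer: M ≅ ℤ^2 ⊕ ℤ/4 ⊕ ℤ/12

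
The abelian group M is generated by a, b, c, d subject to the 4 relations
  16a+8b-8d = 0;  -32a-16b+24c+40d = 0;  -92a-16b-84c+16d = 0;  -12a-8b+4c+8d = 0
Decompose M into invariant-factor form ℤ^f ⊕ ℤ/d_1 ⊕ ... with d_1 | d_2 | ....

Answer: M ≅ ℤ/4 ⊕ ℤ/8 ⊕ ℤ/24 ⊕ ℤ/24

Derivation:
rank_ℚ(R)=4; free=4−4=0
SNF(R) diag = [4, 8, 24, 24] → torsion [4, 8, 24, 24]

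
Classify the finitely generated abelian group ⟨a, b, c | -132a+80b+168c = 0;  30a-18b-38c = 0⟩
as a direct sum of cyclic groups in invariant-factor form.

Answer: M ≅ ℤ^1 ⊕ ℤ/2 ⊕ ℤ/4

Derivation:
rank_ℚ(R)=2; free=3−2=1
SNF(R) diag = [2, 4] → torsion [2, 4]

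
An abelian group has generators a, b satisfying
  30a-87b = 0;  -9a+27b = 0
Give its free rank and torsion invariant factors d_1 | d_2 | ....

Answer: M ≅ ℤ/3 ⊕ ℤ/9

Derivation:
rank_ℚ(R)=2; free=2−2=0
SNF(R) diag = [3, 9] → torsion [3, 9]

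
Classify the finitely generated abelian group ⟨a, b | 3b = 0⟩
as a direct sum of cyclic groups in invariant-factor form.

rank_ℚ(R)=1; free=2−1=1
SNF(R) diag = [3] → torsion [3]

Answer: M ≅ ℤ^1 ⊕ ℤ/3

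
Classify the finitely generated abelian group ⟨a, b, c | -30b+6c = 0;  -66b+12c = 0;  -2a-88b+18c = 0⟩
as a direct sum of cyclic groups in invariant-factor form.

rank_ℚ(R)=3; free=3−3=0
SNF(R) diag = [2, 6, 6] → torsion [2, 6, 6]

Answer: M ≅ ℤ/2 ⊕ ℤ/6 ⊕ ℤ/6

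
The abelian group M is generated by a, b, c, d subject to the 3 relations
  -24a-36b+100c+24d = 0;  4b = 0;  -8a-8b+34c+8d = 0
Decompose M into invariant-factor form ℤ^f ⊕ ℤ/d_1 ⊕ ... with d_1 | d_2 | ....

Answer: M ≅ ℤ^1 ⊕ ℤ/2 ⊕ ℤ/4 ⊕ ℤ/8

Derivation:
rank_ℚ(R)=3; free=4−3=1
SNF(R) diag = [2, 4, 8] → torsion [2, 4, 8]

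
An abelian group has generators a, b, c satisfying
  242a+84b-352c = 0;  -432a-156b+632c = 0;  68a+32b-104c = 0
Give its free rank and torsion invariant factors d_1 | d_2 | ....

Answer: M ≅ ℤ/2 ⊕ ℤ/4 ⊕ ℤ/8

Derivation:
rank_ℚ(R)=3; free=3−3=0
SNF(R) diag = [2, 4, 8] → torsion [2, 4, 8]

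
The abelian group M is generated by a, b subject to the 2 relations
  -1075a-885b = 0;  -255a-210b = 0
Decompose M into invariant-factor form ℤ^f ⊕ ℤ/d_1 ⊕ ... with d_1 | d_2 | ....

Answer: M ≅ ℤ/5 ⊕ ℤ/15

Derivation:
rank_ℚ(R)=2; free=2−2=0
SNF(R) diag = [5, 15] → torsion [5, 15]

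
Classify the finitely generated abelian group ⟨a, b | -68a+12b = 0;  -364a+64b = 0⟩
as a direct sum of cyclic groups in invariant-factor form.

rank_ℚ(R)=2; free=2−2=0
SNF(R) diag = [4, 4] → torsion [4, 4]

Answer: M ≅ ℤ/4 ⊕ ℤ/4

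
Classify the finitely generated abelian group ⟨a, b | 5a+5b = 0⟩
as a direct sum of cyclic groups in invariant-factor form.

rank_ℚ(R)=1; free=2−1=1
SNF(R) diag = [5] → torsion [5]

Answer: M ≅ ℤ^1 ⊕ ℤ/5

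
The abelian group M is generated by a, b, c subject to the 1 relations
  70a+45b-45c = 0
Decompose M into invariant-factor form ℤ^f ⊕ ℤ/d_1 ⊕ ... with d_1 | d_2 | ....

rank_ℚ(R)=1; free=3−1=2
SNF(R) diag = [5] → torsion [5]

Answer: M ≅ ℤ^2 ⊕ ℤ/5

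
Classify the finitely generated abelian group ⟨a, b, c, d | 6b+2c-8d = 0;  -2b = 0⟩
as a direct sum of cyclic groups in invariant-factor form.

rank_ℚ(R)=2; free=4−2=2
SNF(R) diag = [2, 2] → torsion [2, 2]

Answer: M ≅ ℤ^2 ⊕ ℤ/2 ⊕ ℤ/2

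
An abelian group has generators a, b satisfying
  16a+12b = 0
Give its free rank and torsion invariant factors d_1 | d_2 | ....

Answer: M ≅ ℤ^1 ⊕ ℤ/4

Derivation:
rank_ℚ(R)=1; free=2−1=1
SNF(R) diag = [4] → torsion [4]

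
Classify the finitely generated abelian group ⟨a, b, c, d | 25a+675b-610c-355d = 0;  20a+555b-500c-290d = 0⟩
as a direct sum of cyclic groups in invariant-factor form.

Answer: M ≅ ℤ^2 ⊕ ℤ/5 ⊕ ℤ/15

Derivation:
rank_ℚ(R)=2; free=4−2=2
SNF(R) diag = [5, 15] → torsion [5, 15]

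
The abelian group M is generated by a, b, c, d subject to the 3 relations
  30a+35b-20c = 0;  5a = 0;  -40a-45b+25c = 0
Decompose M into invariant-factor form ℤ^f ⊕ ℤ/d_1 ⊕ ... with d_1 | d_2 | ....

rank_ℚ(R)=3; free=4−3=1
SNF(R) diag = [5, 5, 5] → torsion [5, 5, 5]

Answer: M ≅ ℤ^1 ⊕ ℤ/5 ⊕ ℤ/5 ⊕ ℤ/5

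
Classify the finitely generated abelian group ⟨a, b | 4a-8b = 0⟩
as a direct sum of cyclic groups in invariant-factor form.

rank_ℚ(R)=1; free=2−1=1
SNF(R) diag = [4] → torsion [4]

Answer: M ≅ ℤ^1 ⊕ ℤ/4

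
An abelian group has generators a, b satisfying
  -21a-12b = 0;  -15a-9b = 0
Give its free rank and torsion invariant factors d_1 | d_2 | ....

rank_ℚ(R)=2; free=2−2=0
SNF(R) diag = [3, 3] → torsion [3, 3]

Answer: M ≅ ℤ/3 ⊕ ℤ/3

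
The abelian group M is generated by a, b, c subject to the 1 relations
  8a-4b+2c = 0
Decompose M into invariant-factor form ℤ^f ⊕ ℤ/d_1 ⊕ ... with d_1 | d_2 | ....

rank_ℚ(R)=1; free=3−1=2
SNF(R) diag = [2] → torsion [2]

Answer: M ≅ ℤ^2 ⊕ ℤ/2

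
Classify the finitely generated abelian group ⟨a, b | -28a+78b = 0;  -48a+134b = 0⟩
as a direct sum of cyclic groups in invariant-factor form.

Answer: M ≅ ℤ/2 ⊕ ℤ/4

Derivation:
rank_ℚ(R)=2; free=2−2=0
SNF(R) diag = [2, 4] → torsion [2, 4]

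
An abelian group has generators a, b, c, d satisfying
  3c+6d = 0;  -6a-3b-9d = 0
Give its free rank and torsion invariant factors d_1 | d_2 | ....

Answer: M ≅ ℤ^2 ⊕ ℤ/3 ⊕ ℤ/3

Derivation:
rank_ℚ(R)=2; free=4−2=2
SNF(R) diag = [3, 3] → torsion [3, 3]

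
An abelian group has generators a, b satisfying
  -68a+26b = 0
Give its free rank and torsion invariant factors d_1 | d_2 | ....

rank_ℚ(R)=1; free=2−1=1
SNF(R) diag = [2] → torsion [2]

Answer: M ≅ ℤ^1 ⊕ ℤ/2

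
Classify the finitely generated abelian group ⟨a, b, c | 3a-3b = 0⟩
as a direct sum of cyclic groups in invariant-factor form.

rank_ℚ(R)=1; free=3−1=2
SNF(R) diag = [3] → torsion [3]

Answer: M ≅ ℤ^2 ⊕ ℤ/3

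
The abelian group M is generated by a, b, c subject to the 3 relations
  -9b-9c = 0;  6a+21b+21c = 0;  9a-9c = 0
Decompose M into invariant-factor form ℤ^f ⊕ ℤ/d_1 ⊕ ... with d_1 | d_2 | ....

rank_ℚ(R)=3; free=3−3=0
SNF(R) diag = [3, 9, 18] → torsion [3, 9, 18]

Answer: M ≅ ℤ/3 ⊕ ℤ/9 ⊕ ℤ/18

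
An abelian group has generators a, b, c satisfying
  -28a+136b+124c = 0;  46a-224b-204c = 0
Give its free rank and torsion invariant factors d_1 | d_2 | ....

Answer: M ≅ ℤ^1 ⊕ ℤ/2 ⊕ ℤ/4

Derivation:
rank_ℚ(R)=2; free=3−2=1
SNF(R) diag = [2, 4] → torsion [2, 4]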